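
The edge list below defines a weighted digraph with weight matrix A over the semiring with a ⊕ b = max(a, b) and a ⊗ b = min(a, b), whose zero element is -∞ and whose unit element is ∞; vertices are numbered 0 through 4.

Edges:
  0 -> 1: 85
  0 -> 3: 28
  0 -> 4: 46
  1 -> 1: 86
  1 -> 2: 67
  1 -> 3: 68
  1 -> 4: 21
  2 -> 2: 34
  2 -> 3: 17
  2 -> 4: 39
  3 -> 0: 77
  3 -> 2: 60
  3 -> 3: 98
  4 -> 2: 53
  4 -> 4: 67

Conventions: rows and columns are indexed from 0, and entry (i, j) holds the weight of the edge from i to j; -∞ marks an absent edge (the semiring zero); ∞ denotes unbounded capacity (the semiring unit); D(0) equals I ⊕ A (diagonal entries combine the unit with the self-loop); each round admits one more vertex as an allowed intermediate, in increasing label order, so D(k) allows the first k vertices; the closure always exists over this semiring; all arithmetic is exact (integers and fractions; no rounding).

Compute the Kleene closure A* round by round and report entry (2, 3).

D(0):
  [∞, 85, -∞, 28, 46]
  [-∞, ∞, 67, 68, 21]
  [-∞, -∞, ∞, 17, 39]
  [77, -∞, 60, ∞, -∞]
  [-∞, -∞, 53, -∞, ∞]
D(1):
  [∞, 85, -∞, 28, 46]
  [-∞, ∞, 67, 68, 21]
  [-∞, -∞, ∞, 17, 39]
  [77, 77, 60, ∞, 46]
  [-∞, -∞, 53, -∞, ∞]
D(2):
  [∞, 85, 67, 68, 46]
  [-∞, ∞, 67, 68, 21]
  [-∞, -∞, ∞, 17, 39]
  [77, 77, 67, ∞, 46]
  [-∞, -∞, 53, -∞, ∞]
D(3):
  [∞, 85, 67, 68, 46]
  [-∞, ∞, 67, 68, 39]
  [-∞, -∞, ∞, 17, 39]
  [77, 77, 67, ∞, 46]
  [-∞, -∞, 53, 17, ∞]
D(4):
  [∞, 85, 67, 68, 46]
  [68, ∞, 67, 68, 46]
  [17, 17, ∞, 17, 39]
  [77, 77, 67, ∞, 46]
  [17, 17, 53, 17, ∞]
D(5):
  [∞, 85, 67, 68, 46]
  [68, ∞, 67, 68, 46]
  [17, 17, ∞, 17, 39]
  [77, 77, 67, ∞, 46]
  [17, 17, 53, 17, ∞]
Answer: A*[2][3] = 17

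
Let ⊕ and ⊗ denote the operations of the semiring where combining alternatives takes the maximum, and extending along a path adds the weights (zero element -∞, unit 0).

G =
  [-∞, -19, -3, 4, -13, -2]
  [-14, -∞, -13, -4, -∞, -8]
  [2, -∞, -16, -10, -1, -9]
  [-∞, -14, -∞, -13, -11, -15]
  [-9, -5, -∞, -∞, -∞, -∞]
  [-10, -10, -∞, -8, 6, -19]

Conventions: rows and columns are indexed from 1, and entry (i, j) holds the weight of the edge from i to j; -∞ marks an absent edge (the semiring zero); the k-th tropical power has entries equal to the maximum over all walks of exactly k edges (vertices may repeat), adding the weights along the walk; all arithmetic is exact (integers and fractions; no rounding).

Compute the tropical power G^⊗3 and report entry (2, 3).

G^⊗2:
  [-1, -10, -19, -9, 4, -11]
  [-11, -18, -17, -10, -2, -16]
  [-10, -6, -1, 6, -3, 0]
  [-20, -16, -27, -18, -9, -22]
  [-19, -28, -12, -5, -22, -11]
  [-3, 1, -13, -6, -13, -12]
G^⊗3:
  [-5, -1, -4, 3, -5, -3]
  [-11, -7, -14, -7, -10, -13]
  [1, -8, -13, -6, 6, -9]
  [-18, -14, -23, -16, -16, -22]
  [-10, -19, -22, -15, -5, -20]
  [-11, -18, -6, 1, -6, -5]
Key observation: the optimum is the walk 2->3->1->3, with weight (-13) + 2 + (-3) = -14.
Optimal value attained by: walk 2->3->1->3.
Answer: (G^⊗3)[2][3] = -14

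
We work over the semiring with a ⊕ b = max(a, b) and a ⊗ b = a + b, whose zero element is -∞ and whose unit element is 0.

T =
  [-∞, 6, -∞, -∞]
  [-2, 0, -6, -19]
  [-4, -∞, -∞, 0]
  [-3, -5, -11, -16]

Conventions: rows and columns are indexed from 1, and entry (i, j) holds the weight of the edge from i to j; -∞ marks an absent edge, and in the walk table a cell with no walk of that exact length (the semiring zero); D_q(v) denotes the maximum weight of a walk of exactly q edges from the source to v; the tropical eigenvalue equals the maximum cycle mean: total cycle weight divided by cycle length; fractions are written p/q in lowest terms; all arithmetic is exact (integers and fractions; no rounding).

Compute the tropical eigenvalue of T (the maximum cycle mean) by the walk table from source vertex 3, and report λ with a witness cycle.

q=0: [-∞, -∞, 0, -∞]
q=1: [-4, -∞, -∞, 0]
q=2: [-3, 2, -11, -16]
q=3: [0, 3, -4, -11]
q=4: [1, 6, -3, -4]
Optimal cycle mean attained by: cycle 1->2->1, total 6 + (-2), length 2.
Answer: λ = 2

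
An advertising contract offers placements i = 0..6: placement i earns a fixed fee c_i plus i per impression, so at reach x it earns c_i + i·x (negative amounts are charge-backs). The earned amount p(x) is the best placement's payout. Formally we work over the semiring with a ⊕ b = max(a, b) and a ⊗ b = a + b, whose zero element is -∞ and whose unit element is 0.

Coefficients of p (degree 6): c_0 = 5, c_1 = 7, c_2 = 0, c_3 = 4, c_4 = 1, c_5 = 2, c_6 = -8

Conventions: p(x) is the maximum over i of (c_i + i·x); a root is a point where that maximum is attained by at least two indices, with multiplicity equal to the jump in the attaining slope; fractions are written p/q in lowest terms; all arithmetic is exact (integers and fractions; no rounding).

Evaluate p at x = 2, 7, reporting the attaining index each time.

p(2) = max(5+0·2=5, 7+1·2=9, 0+2·2=4, 4+3·2=10, 1+4·2=9, 2+5·2=12, -8+6·2=4) = 12 (attained by i=5)
p(7) = max(5+0·7=5, 7+1·7=14, 0+2·7=14, 4+3·7=25, 1+4·7=29, 2+5·7=37, -8+6·7=34) = 37 (attained by i=5)
Answer: p(2) = 12; p(7) = 37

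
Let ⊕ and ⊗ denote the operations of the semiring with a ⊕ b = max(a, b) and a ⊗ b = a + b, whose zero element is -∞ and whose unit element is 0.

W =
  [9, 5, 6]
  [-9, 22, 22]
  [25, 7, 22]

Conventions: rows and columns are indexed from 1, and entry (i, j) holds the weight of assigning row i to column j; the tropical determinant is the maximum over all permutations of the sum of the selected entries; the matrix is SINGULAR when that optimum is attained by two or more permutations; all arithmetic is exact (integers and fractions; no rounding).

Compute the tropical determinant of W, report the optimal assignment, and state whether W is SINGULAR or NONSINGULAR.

σ = (1, 2, 3): 9 + 22 + 22 = 53
σ = (1, 3, 2): 9 + 22 + 7 = 38
σ = (2, 1, 3): 5 + (-9) + 22 = 18
σ = (2, 3, 1): 5 + 22 + 25 = 52
σ = (3, 1, 2): 6 + (-9) + 7 = 4
σ = (3, 2, 1): 6 + 22 + 25 = 53
Optimal value attained by: σ = (1, 2, 3).
Answer: det⊕(W) = 53; verdict: SINGULAR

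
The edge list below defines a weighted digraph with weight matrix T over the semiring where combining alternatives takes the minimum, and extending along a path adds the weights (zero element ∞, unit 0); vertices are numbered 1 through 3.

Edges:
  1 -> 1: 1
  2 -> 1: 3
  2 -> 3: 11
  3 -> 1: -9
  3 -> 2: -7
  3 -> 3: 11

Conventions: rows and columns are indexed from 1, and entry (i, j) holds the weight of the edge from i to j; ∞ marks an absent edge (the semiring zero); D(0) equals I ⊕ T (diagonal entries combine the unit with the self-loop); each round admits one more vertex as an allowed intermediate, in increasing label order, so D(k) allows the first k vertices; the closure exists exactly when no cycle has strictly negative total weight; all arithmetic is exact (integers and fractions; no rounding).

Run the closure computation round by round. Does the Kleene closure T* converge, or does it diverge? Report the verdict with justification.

D(0):
  [0, ∞, ∞]
  [3, 0, 11]
  [-9, -7, 0]
D(1):
  [0, ∞, ∞]
  [3, 0, 11]
  [-9, -7, 0]
D(2):
  [0, ∞, ∞]
  [3, 0, 11]
  [-9, -7, 0]
D(3):
  [0, ∞, ∞]
  [2, 0, 11]
  [-9, -7, 0]
Key observation: every diagonal entry stays at the unit through all rounds, so no improving cycle exists.
Answer: CONVERGES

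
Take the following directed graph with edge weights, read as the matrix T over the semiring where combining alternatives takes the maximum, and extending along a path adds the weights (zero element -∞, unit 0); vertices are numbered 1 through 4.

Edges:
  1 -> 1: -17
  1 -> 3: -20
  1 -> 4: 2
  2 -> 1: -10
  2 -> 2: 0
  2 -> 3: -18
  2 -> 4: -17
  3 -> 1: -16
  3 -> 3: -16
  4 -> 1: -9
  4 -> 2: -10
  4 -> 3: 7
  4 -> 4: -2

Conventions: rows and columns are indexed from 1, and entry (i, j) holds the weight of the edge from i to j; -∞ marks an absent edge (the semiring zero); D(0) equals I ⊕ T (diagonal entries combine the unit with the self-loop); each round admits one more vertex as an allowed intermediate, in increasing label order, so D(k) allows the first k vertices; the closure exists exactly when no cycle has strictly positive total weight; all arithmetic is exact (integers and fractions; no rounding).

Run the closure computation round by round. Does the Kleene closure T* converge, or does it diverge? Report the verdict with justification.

D(0):
  [0, -∞, -20, 2]
  [-10, 0, -18, -17]
  [-16, -∞, 0, -∞]
  [-9, -10, 7, 0]
D(1):
  [0, -∞, -20, 2]
  [-10, 0, -18, -8]
  [-16, -∞, 0, -14]
  [-9, -10, 7, 0]
D(2):
  [0, -∞, -20, 2]
  [-10, 0, -18, -8]
  [-16, -∞, 0, -14]
  [-9, -10, 7, 0]
D(3):
  [0, -∞, -20, 2]
  [-10, 0, -18, -8]
  [-16, -∞, 0, -14]
  [-9, -10, 7, 0]
D(4):
  [0, -8, 9, 2]
  [-10, 0, -1, -8]
  [-16, -24, 0, -14]
  [-9, -10, 7, 0]
Key observation: every diagonal entry stays at the unit through all rounds, so no improving cycle exists.
Answer: CONVERGES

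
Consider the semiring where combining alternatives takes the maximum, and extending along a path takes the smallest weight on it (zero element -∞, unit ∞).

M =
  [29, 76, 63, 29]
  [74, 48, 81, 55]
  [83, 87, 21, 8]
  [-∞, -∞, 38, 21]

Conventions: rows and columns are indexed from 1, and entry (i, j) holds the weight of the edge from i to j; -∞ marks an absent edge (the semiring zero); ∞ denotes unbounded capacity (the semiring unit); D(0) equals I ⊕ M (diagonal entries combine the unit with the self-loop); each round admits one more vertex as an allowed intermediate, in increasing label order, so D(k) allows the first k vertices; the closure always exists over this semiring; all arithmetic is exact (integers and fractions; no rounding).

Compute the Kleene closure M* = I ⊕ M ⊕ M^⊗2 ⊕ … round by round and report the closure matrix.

D(0):
  [∞, 76, 63, 29]
  [74, ∞, 81, 55]
  [83, 87, ∞, 8]
  [-∞, -∞, 38, ∞]
D(1):
  [∞, 76, 63, 29]
  [74, ∞, 81, 55]
  [83, 87, ∞, 29]
  [-∞, -∞, 38, ∞]
D(2):
  [∞, 76, 76, 55]
  [74, ∞, 81, 55]
  [83, 87, ∞, 55]
  [-∞, -∞, 38, ∞]
D(3):
  [∞, 76, 76, 55]
  [81, ∞, 81, 55]
  [83, 87, ∞, 55]
  [38, 38, 38, ∞]
D(4):
  [∞, 76, 76, 55]
  [81, ∞, 81, 55]
  [83, 87, ∞, 55]
  [38, 38, 38, ∞]
Answer: M* = [[∞, 76, 76, 55], [81, ∞, 81, 55], [83, 87, ∞, 55], [38, 38, 38, ∞]]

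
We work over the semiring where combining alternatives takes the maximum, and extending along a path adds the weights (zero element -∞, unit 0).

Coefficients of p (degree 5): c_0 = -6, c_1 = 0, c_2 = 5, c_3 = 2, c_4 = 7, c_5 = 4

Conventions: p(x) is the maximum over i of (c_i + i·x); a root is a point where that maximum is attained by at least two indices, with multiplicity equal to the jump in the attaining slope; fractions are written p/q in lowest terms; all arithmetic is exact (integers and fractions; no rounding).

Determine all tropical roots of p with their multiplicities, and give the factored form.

hull edge (i=0, c=-6) to (i=1, c=0): slope 6, span 1
hull edge (i=1, c=0) to (i=2, c=5): slope 5, span 1
hull edge (i=2, c=5) to (i=4, c=7): slope 1, span 2
hull edge (i=4, c=7) to (i=5, c=4): slope -3, span 1
Factored form: p(x) = 4 ⊗ (x ⊕ (-6)) ⊗ (x ⊕ (-5)) ⊗ (x ⊕ (-1)) ⊗ (x ⊕ (-1)) ⊗ (x ⊕ 3)
Answer: roots = -6 (mult 1), -5 (mult 1), -1 (mult 2), 3 (mult 1)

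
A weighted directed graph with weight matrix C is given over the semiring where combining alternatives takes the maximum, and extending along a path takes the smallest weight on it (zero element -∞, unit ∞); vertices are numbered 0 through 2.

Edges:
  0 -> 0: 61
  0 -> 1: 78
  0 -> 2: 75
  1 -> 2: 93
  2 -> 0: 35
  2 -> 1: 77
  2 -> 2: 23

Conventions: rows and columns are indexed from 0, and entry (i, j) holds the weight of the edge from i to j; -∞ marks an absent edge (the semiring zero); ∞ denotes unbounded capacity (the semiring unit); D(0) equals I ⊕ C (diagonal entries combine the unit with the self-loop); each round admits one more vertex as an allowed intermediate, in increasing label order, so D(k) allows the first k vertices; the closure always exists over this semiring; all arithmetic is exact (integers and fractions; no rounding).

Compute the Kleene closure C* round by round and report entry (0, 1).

D(0):
  [∞, 78, 75]
  [-∞, ∞, 93]
  [35, 77, ∞]
D(1):
  [∞, 78, 75]
  [-∞, ∞, 93]
  [35, 77, ∞]
D(2):
  [∞, 78, 78]
  [-∞, ∞, 93]
  [35, 77, ∞]
D(3):
  [∞, 78, 78]
  [35, ∞, 93]
  [35, 77, ∞]
Answer: C*[0][1] = 78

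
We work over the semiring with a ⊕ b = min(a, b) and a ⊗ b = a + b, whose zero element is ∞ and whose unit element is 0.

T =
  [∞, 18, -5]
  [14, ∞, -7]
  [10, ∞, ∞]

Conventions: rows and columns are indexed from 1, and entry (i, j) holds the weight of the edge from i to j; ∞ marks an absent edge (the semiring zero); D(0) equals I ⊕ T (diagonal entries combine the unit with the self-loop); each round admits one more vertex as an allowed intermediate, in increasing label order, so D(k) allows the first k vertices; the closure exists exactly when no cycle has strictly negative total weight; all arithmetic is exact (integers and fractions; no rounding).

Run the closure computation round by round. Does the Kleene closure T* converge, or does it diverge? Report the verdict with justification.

D(0):
  [0, 18, -5]
  [14, 0, -7]
  [10, ∞, 0]
D(1):
  [0, 18, -5]
  [14, 0, -7]
  [10, 28, 0]
D(2):
  [0, 18, -5]
  [14, 0, -7]
  [10, 28, 0]
D(3):
  [0, 18, -5]
  [3, 0, -7]
  [10, 28, 0]
Key observation: every diagonal entry stays at the unit through all rounds, so no improving cycle exists.
Answer: CONVERGES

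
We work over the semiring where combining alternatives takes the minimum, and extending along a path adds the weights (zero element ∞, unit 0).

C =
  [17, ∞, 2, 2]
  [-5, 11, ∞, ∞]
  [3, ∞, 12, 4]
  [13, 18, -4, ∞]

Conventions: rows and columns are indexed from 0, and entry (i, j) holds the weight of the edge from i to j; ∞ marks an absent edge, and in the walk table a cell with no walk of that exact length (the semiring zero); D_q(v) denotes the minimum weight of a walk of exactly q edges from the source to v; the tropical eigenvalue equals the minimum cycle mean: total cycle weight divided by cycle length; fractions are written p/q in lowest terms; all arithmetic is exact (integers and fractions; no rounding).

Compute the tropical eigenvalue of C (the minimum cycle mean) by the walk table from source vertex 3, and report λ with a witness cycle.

q=0: [∞, ∞, ∞, 0]
q=1: [13, 18, -4, ∞]
q=2: [-1, 29, 8, 0]
q=3: [11, 18, -4, 1]
q=4: [-1, 19, -3, 0]
Optimal cycle mean attained by: cycle 2->3->2, total 4 + (-4), length 2.
Answer: λ = 0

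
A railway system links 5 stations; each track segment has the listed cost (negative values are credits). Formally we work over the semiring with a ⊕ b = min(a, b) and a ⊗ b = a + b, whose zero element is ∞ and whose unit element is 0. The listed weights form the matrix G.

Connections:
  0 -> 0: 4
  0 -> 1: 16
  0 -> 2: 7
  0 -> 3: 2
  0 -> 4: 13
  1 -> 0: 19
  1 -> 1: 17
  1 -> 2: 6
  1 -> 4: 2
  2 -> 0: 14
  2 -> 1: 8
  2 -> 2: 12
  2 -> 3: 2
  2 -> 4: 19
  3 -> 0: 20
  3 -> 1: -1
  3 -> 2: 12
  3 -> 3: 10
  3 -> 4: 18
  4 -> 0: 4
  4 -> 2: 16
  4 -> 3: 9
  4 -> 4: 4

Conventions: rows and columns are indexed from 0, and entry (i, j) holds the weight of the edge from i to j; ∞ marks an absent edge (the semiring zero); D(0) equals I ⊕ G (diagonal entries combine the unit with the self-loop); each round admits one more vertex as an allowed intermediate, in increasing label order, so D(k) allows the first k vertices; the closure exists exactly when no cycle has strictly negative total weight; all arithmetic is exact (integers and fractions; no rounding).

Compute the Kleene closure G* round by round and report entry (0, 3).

D(0):
  [0, 16, 7, 2, 13]
  [19, 0, 6, ∞, 2]
  [14, 8, 0, 2, 19]
  [20, -1, 12, 0, 18]
  [4, ∞, 16, 9, 0]
D(1):
  [0, 16, 7, 2, 13]
  [19, 0, 6, 21, 2]
  [14, 8, 0, 2, 19]
  [20, -1, 12, 0, 18]
  [4, 20, 11, 6, 0]
D(2):
  [0, 16, 7, 2, 13]
  [19, 0, 6, 21, 2]
  [14, 8, 0, 2, 10]
  [18, -1, 5, 0, 1]
  [4, 20, 11, 6, 0]
D(3):
  [0, 15, 7, 2, 13]
  [19, 0, 6, 8, 2]
  [14, 8, 0, 2, 10]
  [18, -1, 5, 0, 1]
  [4, 19, 11, 6, 0]
D(4):
  [0, 1, 7, 2, 3]
  [19, 0, 6, 8, 2]
  [14, 1, 0, 2, 3]
  [18, -1, 5, 0, 1]
  [4, 5, 11, 6, 0]
D(5):
  [0, 1, 7, 2, 3]
  [6, 0, 6, 8, 2]
  [7, 1, 0, 2, 3]
  [5, -1, 5, 0, 1]
  [4, 5, 11, 6, 0]
Answer: G*[0][3] = 2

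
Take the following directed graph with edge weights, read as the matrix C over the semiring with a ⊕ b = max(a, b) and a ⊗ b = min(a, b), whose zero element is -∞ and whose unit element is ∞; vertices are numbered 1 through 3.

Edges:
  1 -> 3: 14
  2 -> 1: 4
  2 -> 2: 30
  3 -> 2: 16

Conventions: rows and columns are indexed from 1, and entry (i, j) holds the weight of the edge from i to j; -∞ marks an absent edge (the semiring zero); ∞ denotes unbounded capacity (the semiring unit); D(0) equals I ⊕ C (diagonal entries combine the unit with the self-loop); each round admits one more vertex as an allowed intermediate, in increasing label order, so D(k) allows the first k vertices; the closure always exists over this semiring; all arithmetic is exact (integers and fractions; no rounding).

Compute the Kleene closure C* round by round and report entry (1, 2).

D(0):
  [∞, -∞, 14]
  [4, ∞, -∞]
  [-∞, 16, ∞]
D(1):
  [∞, -∞, 14]
  [4, ∞, 4]
  [-∞, 16, ∞]
D(2):
  [∞, -∞, 14]
  [4, ∞, 4]
  [4, 16, ∞]
D(3):
  [∞, 14, 14]
  [4, ∞, 4]
  [4, 16, ∞]
Answer: C*[1][2] = 14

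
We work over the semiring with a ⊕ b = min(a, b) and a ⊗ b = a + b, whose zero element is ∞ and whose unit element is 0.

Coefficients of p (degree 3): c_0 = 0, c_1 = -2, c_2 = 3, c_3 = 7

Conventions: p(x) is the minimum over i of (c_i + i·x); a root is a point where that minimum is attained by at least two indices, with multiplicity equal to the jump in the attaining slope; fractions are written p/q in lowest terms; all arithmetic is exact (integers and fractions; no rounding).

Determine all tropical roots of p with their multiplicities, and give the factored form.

hull edge (i=0, c=0) to (i=1, c=-2): slope -2, span 1
hull edge (i=1, c=-2) to (i=3, c=7): slope 9/2, span 2
Factored form: p(x) = 7 ⊗ (x ⊕ (-9/2)) ⊗ (x ⊕ (-9/2)) ⊗ (x ⊕ 2)
Answer: roots = -9/2 (mult 2), 2 (mult 1)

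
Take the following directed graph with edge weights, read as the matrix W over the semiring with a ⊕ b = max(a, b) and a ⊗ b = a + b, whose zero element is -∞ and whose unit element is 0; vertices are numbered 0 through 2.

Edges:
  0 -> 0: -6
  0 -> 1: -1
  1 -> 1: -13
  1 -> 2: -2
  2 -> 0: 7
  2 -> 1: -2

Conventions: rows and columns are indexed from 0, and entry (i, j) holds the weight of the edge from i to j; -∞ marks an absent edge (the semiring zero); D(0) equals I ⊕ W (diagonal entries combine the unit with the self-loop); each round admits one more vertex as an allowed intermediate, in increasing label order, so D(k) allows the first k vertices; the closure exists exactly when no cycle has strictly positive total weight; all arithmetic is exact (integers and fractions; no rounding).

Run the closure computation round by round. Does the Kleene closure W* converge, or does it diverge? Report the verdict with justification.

D(0):
  [0, -1, -∞]
  [-∞, 0, -2]
  [7, -2, 0]
D(1):
  [0, -1, -∞]
  [-∞, 0, -2]
  [7, 6, 0]
Detection: at round 2, diagonal entry (2, 2) turns strictly positive.
Key observation: the cycle 2->0->1->2 has total weight 7 + (-1) + (-2), which is strictly positive.
Answer: DIVERGES — positive cycle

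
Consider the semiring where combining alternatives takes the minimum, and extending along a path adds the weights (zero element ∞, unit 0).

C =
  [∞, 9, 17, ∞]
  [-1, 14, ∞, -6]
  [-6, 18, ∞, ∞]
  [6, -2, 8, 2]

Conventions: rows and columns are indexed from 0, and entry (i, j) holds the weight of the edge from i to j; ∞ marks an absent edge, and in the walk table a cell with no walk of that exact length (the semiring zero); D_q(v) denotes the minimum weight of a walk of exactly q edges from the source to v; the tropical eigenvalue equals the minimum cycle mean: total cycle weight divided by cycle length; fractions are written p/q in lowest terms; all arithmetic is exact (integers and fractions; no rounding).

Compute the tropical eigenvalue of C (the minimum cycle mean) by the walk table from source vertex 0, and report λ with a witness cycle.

q=0: [0, ∞, ∞, ∞]
q=1: [∞, 9, 17, ∞]
q=2: [8, 23, ∞, 3]
q=3: [9, 1, 11, 5]
q=4: [0, 3, 13, -5]
Optimal cycle mean attained by: cycle 1->3->1, total (-6) + (-2), length 2.
Answer: λ = -4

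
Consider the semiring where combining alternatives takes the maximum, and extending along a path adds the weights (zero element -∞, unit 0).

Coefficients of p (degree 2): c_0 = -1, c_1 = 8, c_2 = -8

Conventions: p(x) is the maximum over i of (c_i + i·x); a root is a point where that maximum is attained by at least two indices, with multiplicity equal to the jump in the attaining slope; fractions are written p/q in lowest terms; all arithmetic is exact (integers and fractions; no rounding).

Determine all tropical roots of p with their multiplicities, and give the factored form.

hull edge (i=0, c=-1) to (i=1, c=8): slope 9, span 1
hull edge (i=1, c=8) to (i=2, c=-8): slope -16, span 1
Factored form: p(x) = -8 ⊗ (x ⊕ (-9)) ⊗ (x ⊕ 16)
Answer: roots = -9 (mult 1), 16 (mult 1)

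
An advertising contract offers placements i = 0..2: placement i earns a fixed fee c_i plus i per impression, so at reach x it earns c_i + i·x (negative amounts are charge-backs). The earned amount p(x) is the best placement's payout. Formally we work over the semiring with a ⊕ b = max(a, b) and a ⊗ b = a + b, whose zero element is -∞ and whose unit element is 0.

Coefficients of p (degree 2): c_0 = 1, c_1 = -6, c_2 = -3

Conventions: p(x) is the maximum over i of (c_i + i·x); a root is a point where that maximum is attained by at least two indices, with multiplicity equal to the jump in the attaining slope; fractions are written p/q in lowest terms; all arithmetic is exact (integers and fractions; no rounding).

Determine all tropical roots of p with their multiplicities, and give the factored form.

hull edge (i=0, c=1) to (i=2, c=-3): slope -2, span 2
Factored form: p(x) = -3 ⊗ (x ⊕ 2) ⊗ (x ⊕ 2)
Answer: roots = 2 (mult 2)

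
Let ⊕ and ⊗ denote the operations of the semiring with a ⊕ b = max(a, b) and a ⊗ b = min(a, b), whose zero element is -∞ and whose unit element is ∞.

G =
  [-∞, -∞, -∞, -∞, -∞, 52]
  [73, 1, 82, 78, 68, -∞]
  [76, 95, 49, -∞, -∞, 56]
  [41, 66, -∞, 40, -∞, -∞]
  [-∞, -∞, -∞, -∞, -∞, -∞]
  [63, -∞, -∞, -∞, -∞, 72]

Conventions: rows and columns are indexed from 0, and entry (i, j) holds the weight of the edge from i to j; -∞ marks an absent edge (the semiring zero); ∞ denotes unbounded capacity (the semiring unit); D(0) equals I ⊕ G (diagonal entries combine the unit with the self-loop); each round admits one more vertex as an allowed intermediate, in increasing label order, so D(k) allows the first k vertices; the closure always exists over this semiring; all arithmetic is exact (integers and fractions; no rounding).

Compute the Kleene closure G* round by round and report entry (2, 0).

D(0):
  [∞, -∞, -∞, -∞, -∞, 52]
  [73, ∞, 82, 78, 68, -∞]
  [76, 95, ∞, -∞, -∞, 56]
  [41, 66, -∞, ∞, -∞, -∞]
  [-∞, -∞, -∞, -∞, ∞, -∞]
  [63, -∞, -∞, -∞, -∞, ∞]
D(1):
  [∞, -∞, -∞, -∞, -∞, 52]
  [73, ∞, 82, 78, 68, 52]
  [76, 95, ∞, -∞, -∞, 56]
  [41, 66, -∞, ∞, -∞, 41]
  [-∞, -∞, -∞, -∞, ∞, -∞]
  [63, -∞, -∞, -∞, -∞, ∞]
D(2):
  [∞, -∞, -∞, -∞, -∞, 52]
  [73, ∞, 82, 78, 68, 52]
  [76, 95, ∞, 78, 68, 56]
  [66, 66, 66, ∞, 66, 52]
  [-∞, -∞, -∞, -∞, ∞, -∞]
  [63, -∞, -∞, -∞, -∞, ∞]
D(3):
  [∞, -∞, -∞, -∞, -∞, 52]
  [76, ∞, 82, 78, 68, 56]
  [76, 95, ∞, 78, 68, 56]
  [66, 66, 66, ∞, 66, 56]
  [-∞, -∞, -∞, -∞, ∞, -∞]
  [63, -∞, -∞, -∞, -∞, ∞]
D(4):
  [∞, -∞, -∞, -∞, -∞, 52]
  [76, ∞, 82, 78, 68, 56]
  [76, 95, ∞, 78, 68, 56]
  [66, 66, 66, ∞, 66, 56]
  [-∞, -∞, -∞, -∞, ∞, -∞]
  [63, -∞, -∞, -∞, -∞, ∞]
D(5):
  [∞, -∞, -∞, -∞, -∞, 52]
  [76, ∞, 82, 78, 68, 56]
  [76, 95, ∞, 78, 68, 56]
  [66, 66, 66, ∞, 66, 56]
  [-∞, -∞, -∞, -∞, ∞, -∞]
  [63, -∞, -∞, -∞, -∞, ∞]
D(6):
  [∞, -∞, -∞, -∞, -∞, 52]
  [76, ∞, 82, 78, 68, 56]
  [76, 95, ∞, 78, 68, 56]
  [66, 66, 66, ∞, 66, 56]
  [-∞, -∞, -∞, -∞, ∞, -∞]
  [63, -∞, -∞, -∞, -∞, ∞]
Answer: G*[2][0] = 76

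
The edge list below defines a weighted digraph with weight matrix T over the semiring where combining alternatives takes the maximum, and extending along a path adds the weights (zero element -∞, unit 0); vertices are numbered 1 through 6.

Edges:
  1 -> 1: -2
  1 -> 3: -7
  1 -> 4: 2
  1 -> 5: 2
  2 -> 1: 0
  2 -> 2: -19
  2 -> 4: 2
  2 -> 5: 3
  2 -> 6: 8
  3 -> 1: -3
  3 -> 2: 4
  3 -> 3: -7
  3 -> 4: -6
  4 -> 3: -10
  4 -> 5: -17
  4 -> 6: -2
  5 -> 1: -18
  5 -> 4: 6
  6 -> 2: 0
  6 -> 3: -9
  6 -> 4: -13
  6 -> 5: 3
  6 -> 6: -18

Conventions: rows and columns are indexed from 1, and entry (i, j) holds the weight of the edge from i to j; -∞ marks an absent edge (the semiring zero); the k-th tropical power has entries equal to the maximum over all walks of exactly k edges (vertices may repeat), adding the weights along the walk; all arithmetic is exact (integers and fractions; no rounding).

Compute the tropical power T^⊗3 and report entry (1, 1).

T^⊗2:
  [-4, -3, -8, 8, 0, 0]
  [-2, 8, -1, 9, 11, 0]
  [4, -3, -10, 6, 7, 12]
  [-13, -2, -11, -11, 1, -20]
  [-20, -∞, -4, -16, -11, 4]
  [0, -5, -16, 9, 3, 8]
T^⊗3:
  [-3, 0, -2, 6, 3, 6]
  [8, 3, -1, 17, 11, 16]
  [2, 12, 3, 13, 15, 5]
  [-2, -7, -18, 7, 1, 6]
  [-7, 4, -5, -5, 7, -14]
  [-2, 8, -1, 9, 11, 7]
Key observation: the optimum is the walk 1->3->2->1, with weight (-7) + 4 + 0 = -3.
Optimal value attained by: walk 1->3->2->1.
Answer: (T^⊗3)[1][1] = -3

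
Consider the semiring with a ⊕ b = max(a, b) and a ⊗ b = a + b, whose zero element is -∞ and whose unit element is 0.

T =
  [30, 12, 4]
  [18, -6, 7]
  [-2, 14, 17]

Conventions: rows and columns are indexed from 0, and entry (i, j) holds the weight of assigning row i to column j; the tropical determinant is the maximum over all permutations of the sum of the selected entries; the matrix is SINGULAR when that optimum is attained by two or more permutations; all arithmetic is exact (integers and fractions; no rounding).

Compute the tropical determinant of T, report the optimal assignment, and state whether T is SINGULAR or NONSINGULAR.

σ = (0, 1, 2): 30 + (-6) + 17 = 41
σ = (0, 2, 1): 30 + 7 + 14 = 51
σ = (1, 0, 2): 12 + 18 + 17 = 47
σ = (1, 2, 0): 12 + 7 + (-2) = 17
σ = (2, 0, 1): 4 + 18 + 14 = 36
σ = (2, 1, 0): 4 + (-6) + (-2) = -4
Optimal value attained by: σ = (0, 2, 1).
Answer: det⊕(T) = 51; verdict: NONSINGULAR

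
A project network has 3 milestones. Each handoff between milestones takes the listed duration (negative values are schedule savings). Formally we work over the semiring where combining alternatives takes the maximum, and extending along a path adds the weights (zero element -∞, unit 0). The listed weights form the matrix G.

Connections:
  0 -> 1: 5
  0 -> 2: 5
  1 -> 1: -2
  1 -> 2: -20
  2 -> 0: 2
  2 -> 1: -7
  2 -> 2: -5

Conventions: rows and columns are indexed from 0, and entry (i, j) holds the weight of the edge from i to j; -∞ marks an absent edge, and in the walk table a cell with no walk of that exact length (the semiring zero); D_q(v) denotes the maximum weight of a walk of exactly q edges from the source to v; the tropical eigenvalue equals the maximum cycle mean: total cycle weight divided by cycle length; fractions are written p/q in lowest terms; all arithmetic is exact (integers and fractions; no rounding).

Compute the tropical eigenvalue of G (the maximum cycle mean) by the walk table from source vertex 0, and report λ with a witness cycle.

q=0: [0, -∞, -∞]
q=1: [-∞, 5, 5]
q=2: [7, 3, 0]
q=3: [2, 12, 12]
Optimal cycle mean attained by: cycle 0->2->0, total 5 + 2, length 2.
Answer: λ = 7/2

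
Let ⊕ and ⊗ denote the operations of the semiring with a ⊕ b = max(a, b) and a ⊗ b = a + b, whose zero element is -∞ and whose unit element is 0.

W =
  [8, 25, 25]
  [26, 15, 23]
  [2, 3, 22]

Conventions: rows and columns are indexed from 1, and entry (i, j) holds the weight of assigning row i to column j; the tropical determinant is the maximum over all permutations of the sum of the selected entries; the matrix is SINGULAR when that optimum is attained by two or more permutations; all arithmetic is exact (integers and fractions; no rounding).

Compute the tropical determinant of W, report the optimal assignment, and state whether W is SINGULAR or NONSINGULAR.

σ = (1, 2, 3): 8 + 15 + 22 = 45
σ = (1, 3, 2): 8 + 23 + 3 = 34
σ = (2, 1, 3): 25 + 26 + 22 = 73
σ = (2, 3, 1): 25 + 23 + 2 = 50
σ = (3, 1, 2): 25 + 26 + 3 = 54
σ = (3, 2, 1): 25 + 15 + 2 = 42
Optimal value attained by: σ = (2, 1, 3).
Answer: det⊕(W) = 73; verdict: NONSINGULAR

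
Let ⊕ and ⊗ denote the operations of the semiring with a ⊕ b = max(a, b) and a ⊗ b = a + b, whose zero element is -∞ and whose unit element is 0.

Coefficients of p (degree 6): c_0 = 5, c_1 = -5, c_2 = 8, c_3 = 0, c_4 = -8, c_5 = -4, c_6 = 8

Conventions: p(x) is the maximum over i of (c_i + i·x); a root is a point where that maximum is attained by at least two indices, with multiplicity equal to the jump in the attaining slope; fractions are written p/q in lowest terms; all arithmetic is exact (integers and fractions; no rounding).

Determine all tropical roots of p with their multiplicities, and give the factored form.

hull edge (i=0, c=5) to (i=2, c=8): slope 3/2, span 2
hull edge (i=2, c=8) to (i=6, c=8): slope 0, span 4
Factored form: p(x) = 8 ⊗ (x ⊕ (-3/2)) ⊗ (x ⊕ (-3/2)) ⊗ (x ⊕ 0) ⊗ (x ⊕ 0) ⊗ (x ⊕ 0) ⊗ (x ⊕ 0)
Answer: roots = -3/2 (mult 2), 0 (mult 4)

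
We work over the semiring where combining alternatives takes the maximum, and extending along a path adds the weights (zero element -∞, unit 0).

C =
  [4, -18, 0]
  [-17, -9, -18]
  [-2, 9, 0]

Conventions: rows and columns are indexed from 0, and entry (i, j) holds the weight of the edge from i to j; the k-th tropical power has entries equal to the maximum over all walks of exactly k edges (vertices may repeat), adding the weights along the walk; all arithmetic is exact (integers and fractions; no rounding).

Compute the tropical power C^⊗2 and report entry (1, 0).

C^⊗2:
  [8, 9, 4]
  [-13, -9, -17]
  [2, 9, 0]
Key observation: the optimum is the walk 1->0->0, with weight (-17) + 4 = -13.
Optimal value attained by: walk 1->0->0.
Answer: (C^⊗2)[1][0] = -13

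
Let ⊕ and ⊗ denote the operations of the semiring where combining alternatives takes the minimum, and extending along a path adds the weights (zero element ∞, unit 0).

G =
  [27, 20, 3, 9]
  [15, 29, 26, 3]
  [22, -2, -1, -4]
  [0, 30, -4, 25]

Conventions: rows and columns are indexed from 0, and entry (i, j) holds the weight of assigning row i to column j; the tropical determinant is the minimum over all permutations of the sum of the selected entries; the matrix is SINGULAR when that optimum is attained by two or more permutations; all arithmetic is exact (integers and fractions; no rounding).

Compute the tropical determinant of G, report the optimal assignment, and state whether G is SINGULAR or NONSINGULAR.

σ = (0, 1, 2, 3): 27 + 29 + (-1) + 25 = 80
σ = (0, 1, 3, 2): 27 + 29 + (-4) + (-4) = 48
σ = (0, 2, 1, 3): 27 + 26 + (-2) + 25 = 76
σ = (0, 2, 3, 1): 27 + 26 + (-4) + 30 = 79
σ = (0, 3, 1, 2): 27 + 3 + (-2) + (-4) = 24
σ = (0, 3, 2, 1): 27 + 3 + (-1) + 30 = 59
σ = (1, 0, 2, 3): 20 + 15 + (-1) + 25 = 59
σ = (1, 0, 3, 2): 20 + 15 + (-4) + (-4) = 27
σ = (1, 2, 0, 3): 20 + 26 + 22 + 25 = 93
σ = (1, 2, 3, 0): 20 + 26 + (-4) + 0 = 42
σ = (1, 3, 0, 2): 20 + 3 + 22 + (-4) = 41
σ = (1, 3, 2, 0): 20 + 3 + (-1) + 0 = 22
σ = (2, 0, 1, 3): 3 + 15 + (-2) + 25 = 41
σ = (2, 0, 3, 1): 3 + 15 + (-4) + 30 = 44
σ = (2, 1, 0, 3): 3 + 29 + 22 + 25 = 79
σ = (2, 1, 3, 0): 3 + 29 + (-4) + 0 = 28
σ = (2, 3, 0, 1): 3 + 3 + 22 + 30 = 58
σ = (2, 3, 1, 0): 3 + 3 + (-2) + 0 = 4
σ = (3, 0, 1, 2): 9 + 15 + (-2) + (-4) = 18
σ = (3, 0, 2, 1): 9 + 15 + (-1) + 30 = 53
σ = (3, 1, 0, 2): 9 + 29 + 22 + (-4) = 56
σ = (3, 1, 2, 0): 9 + 29 + (-1) + 0 = 37
σ = (3, 2, 0, 1): 9 + 26 + 22 + 30 = 87
σ = (3, 2, 1, 0): 9 + 26 + (-2) + 0 = 33
Optimal value attained by: σ = (2, 3, 1, 0).
Answer: det⊕(G) = 4; verdict: NONSINGULAR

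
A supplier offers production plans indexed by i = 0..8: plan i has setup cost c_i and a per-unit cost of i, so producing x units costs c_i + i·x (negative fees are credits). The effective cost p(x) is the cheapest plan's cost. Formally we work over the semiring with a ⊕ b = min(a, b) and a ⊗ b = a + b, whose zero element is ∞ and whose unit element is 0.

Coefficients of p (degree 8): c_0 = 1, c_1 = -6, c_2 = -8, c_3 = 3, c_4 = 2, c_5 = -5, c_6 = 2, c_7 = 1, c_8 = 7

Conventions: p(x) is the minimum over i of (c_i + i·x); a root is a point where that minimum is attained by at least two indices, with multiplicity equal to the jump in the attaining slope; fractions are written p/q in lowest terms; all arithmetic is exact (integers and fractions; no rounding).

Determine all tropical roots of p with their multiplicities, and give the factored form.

hull edge (i=0, c=1) to (i=1, c=-6): slope -7, span 1
hull edge (i=1, c=-6) to (i=2, c=-8): slope -2, span 1
hull edge (i=2, c=-8) to (i=5, c=-5): slope 1, span 3
hull edge (i=5, c=-5) to (i=7, c=1): slope 3, span 2
hull edge (i=7, c=1) to (i=8, c=7): slope 6, span 1
Factored form: p(x) = 7 ⊗ (x ⊕ (-6)) ⊗ (x ⊕ (-3)) ⊗ (x ⊕ (-3)) ⊗ (x ⊕ (-1)) ⊗ (x ⊕ (-1)) ⊗ (x ⊕ (-1)) ⊗ (x ⊕ 2) ⊗ (x ⊕ 7)
Answer: roots = -6 (mult 1), -3 (mult 2), -1 (mult 3), 2 (mult 1), 7 (mult 1)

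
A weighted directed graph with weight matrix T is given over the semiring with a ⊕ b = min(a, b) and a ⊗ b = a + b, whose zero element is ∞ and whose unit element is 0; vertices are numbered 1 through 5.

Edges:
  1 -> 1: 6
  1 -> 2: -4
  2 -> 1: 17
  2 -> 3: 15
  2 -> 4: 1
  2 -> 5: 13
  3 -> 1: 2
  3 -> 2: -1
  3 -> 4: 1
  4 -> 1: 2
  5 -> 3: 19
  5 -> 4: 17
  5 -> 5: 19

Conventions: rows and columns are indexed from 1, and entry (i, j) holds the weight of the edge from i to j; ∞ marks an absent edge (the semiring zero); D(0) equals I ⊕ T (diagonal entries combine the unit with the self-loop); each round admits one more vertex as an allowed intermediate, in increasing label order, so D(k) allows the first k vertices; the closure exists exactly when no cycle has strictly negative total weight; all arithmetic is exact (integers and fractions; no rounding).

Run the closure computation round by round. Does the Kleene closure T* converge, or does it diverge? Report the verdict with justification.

D(0):
  [0, -4, ∞, ∞, ∞]
  [17, 0, 15, 1, 13]
  [2, -1, 0, 1, ∞]
  [2, ∞, ∞, 0, ∞]
  [∞, ∞, 19, 17, 0]
D(1):
  [0, -4, ∞, ∞, ∞]
  [17, 0, 15, 1, 13]
  [2, -2, 0, 1, ∞]
  [2, -2, ∞, 0, ∞]
  [∞, ∞, 19, 17, 0]
Detection: at round 2, diagonal entry (4, 4) turns strictly negative.
Key observation: the cycle 4->1->2->4 has total weight 2 + (-4) + 1, which is strictly negative.
Answer: DIVERGES — negative cycle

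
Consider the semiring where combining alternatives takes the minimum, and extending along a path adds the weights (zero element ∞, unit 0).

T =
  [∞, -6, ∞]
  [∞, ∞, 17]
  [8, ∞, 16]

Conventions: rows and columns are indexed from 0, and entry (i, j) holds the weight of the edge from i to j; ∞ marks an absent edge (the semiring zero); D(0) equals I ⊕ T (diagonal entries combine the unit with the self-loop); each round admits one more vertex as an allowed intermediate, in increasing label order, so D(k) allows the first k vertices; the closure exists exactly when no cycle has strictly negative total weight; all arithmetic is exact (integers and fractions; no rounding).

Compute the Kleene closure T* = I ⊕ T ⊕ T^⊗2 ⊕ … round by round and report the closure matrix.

D(0):
  [0, -6, ∞]
  [∞, 0, 17]
  [8, ∞, 0]
D(1):
  [0, -6, ∞]
  [∞, 0, 17]
  [8, 2, 0]
D(2):
  [0, -6, 11]
  [∞, 0, 17]
  [8, 2, 0]
D(3):
  [0, -6, 11]
  [25, 0, 17]
  [8, 2, 0]
Answer: T* = [[0, -6, 11], [25, 0, 17], [8, 2, 0]]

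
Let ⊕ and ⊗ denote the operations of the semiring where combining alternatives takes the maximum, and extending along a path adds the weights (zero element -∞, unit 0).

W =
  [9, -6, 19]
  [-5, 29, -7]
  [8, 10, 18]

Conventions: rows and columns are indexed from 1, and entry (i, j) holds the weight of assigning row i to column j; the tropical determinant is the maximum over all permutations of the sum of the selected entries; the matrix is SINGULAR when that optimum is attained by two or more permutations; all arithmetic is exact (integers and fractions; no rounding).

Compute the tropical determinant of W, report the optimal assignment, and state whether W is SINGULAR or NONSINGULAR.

σ = (1, 2, 3): 9 + 29 + 18 = 56
σ = (1, 3, 2): 9 + (-7) + 10 = 12
σ = (2, 1, 3): (-6) + (-5) + 18 = 7
σ = (2, 3, 1): (-6) + (-7) + 8 = -5
σ = (3, 1, 2): 19 + (-5) + 10 = 24
σ = (3, 2, 1): 19 + 29 + 8 = 56
Optimal value attained by: σ = (1, 2, 3).
Answer: det⊕(W) = 56; verdict: SINGULAR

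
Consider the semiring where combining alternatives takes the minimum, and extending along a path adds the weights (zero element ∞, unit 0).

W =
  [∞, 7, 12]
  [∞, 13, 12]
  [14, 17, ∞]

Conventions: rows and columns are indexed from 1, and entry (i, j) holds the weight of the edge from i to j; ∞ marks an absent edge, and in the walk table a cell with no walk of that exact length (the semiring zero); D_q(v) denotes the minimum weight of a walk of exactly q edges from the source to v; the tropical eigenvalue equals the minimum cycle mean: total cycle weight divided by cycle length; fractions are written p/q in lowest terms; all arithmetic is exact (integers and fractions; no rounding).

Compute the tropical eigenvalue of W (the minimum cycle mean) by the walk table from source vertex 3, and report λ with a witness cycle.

q=0: [∞, ∞, 0]
q=1: [14, 17, ∞]
q=2: [∞, 21, 26]
q=3: [40, 34, 33]
Optimal cycle mean attained by: cycle 1->2->3->1, total 7 + 12 + 14, length 3.
Answer: λ = 11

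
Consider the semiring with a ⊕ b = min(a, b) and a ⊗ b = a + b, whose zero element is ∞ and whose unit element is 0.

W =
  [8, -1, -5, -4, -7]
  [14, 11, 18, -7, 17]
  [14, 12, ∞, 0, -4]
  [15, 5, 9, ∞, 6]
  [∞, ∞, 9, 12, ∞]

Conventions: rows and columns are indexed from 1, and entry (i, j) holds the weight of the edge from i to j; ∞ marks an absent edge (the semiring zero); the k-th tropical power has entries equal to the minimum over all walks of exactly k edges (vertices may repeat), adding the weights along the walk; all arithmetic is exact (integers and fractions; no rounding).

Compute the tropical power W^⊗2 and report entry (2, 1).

W^⊗2:
  [9, 1, 2, -8, -9]
  [8, -2, 2, 4, -1]
  [15, 5, 5, 5, 6]
  [19, 14, 10, -2, 5]
  [23, 17, 21, 9, 5]
Key observation: the optimum is the walk 2->4->1, with weight (-7) + 15 = 8.
Optimal value attained by: walk 2->4->1.
Answer: (W^⊗2)[2][1] = 8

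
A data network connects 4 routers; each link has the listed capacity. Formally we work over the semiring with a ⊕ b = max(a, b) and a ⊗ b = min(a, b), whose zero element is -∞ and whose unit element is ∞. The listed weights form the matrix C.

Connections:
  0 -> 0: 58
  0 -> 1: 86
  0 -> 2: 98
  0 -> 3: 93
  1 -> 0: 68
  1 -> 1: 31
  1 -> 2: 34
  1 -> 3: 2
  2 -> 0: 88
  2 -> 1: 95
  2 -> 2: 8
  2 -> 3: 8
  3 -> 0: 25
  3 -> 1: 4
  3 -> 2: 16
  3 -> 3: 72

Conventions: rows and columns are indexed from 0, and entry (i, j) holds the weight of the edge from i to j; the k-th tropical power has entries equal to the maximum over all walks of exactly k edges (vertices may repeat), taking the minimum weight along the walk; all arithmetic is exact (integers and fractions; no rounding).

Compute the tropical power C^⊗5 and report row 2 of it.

C^⊗2:
  [88, 95, 58, 72]
  [58, 68, 68, 68]
  [68, 86, 88, 88]
  [25, 25, 25, 72]
C^⊗3:
  [68, 86, 88, 88]
  [68, 68, 58, 68]
  [88, 88, 68, 72]
  [25, 25, 25, 72]
C^⊗4:
  [88, 88, 68, 72]
  [68, 68, 68, 68]
  [68, 86, 88, 88]
  [25, 25, 25, 72]
C^⊗5:
  [68, 86, 88, 88]
  [68, 68, 68, 68]
  [88, 88, 68, 72]
  [25, 25, 25, 72]
Answer: row 2 of C^⊗5 = [88, 88, 68, 72]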